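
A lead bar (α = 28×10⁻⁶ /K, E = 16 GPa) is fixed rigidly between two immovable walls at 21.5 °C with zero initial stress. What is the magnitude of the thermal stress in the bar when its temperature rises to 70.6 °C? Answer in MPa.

σ = 22.0 MPa

Fully constrained: the free strain ε = αΔT is blocked, so σ = Eε = EαΔT.
|ΔT| = 49.1 K
σ = 16.0×10⁹ × 28×10⁻⁶ × 49.1 = 2.20×10⁷ Pa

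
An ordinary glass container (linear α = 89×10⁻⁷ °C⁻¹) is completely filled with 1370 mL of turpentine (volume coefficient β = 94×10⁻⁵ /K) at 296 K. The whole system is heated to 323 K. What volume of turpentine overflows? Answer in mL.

The container also expands: β_container ≈ 3α = 2.67×10⁻⁵ /K
Net overflow = V₀(β_liq − 3α_cont)ΔT
β − 3α = 9.40×10⁻⁴ − 2.67×10⁻⁵ = 9.133×10⁻⁴ /K; ΔT = 27 K
ΔV = 1370 × 9.133×10⁻⁴ × 27 = 33.8 mL

33.8 mL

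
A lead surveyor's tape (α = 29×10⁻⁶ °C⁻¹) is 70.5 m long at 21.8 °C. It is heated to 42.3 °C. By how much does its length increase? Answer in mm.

|ΔT| = |42.3 − 21.8| = 20.5 K
ΔL = αL₀ΔT = (29×10⁻⁶)(70.5)(20.5) = 4.19×10⁻² m

ΔL = 41.9 mm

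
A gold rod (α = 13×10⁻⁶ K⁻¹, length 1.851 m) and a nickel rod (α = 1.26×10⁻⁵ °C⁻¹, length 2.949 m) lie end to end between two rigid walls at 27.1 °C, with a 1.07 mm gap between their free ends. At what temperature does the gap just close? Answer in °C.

α₁L₁ = 2.4063×10⁻⁵ m/K, α₂L₂ = 3.71574×10⁻⁵ m/K → total 6.12204×10⁻⁵ m/K
ΔT = g/(α₁L₁+α₂L₂) = 1.07×10⁻³ / 6.12204×10⁻⁵ = 17.478 K
T = 27.1 + 17.478 = 44.578 °C

T = 44.6 °C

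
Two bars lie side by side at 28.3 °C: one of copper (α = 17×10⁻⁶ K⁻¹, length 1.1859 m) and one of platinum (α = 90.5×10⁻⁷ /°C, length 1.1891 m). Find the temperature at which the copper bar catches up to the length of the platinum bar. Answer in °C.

T = 368.8 °C

Equal length when α₁L₁ΔT − α₂L₂ΔT = L₂ − L₁ = 3.20×10⁻³ m
α₁L₁ = 2.01603×10⁻⁵, α₂L₂ = 1.0761355×10⁻⁵ → Δ(αL) = 9.398945×10⁻⁶ m/K
ΔT = 3.20×10⁻³ / 9.398945×10⁻⁶ = 340.464 K, so T = 28.3 + 340.464 = 368.764 °C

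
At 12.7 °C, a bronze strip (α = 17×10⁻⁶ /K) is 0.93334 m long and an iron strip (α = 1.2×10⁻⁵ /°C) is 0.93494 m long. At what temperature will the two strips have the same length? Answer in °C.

L₁(1 + α₁ΔT) = L₂(1 + α₂ΔT) ⇒ ΔT = (L₂ − L₁)/(α₁L₁ − α₂L₂)
L₂ − L₁ = 0.93494 − 0.93334 = 1.60×10⁻³ m
α₁L₁ − α₂L₂ = 17×10⁻⁶×0.93334 − 1.2×10⁻⁵×0.93494 = 4.6475×10⁻⁶ m/K
ΔT = 1.60×10⁻³ / 4.6475×10⁻⁶ = 344.271 K
T = 12.7 + 344.271 = 356.971 °C

T = 357.0 °C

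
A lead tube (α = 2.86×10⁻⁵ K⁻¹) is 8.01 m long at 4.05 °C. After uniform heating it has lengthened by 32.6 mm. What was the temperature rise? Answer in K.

ΔT = 142 K

ΔL = αL₀ΔT ⇒ ΔT = ΔL / (αL₀)
ΔT = 32.6×10⁻³ m / (2.86×10⁻⁵ × 8.01 m) = 142.30 K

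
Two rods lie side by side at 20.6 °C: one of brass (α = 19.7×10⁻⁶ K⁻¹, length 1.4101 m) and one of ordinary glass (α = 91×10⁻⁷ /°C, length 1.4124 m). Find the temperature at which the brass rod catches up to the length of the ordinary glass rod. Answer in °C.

Equal length when α₁L₁ΔT − α₂L₂ΔT = L₂ − L₁ = 2.30×10⁻³ m
α₁L₁ = 2.777897×10⁻⁵, α₂L₂ = 1.285284×10⁻⁵ → Δ(αL) = 1.492613×10⁻⁵ m/K
ΔT = 2.30×10⁻³ / 1.492613×10⁻⁵ = 154.092 K, so T = 20.6 + 154.092 = 174.692 °C

T = 174.7 °C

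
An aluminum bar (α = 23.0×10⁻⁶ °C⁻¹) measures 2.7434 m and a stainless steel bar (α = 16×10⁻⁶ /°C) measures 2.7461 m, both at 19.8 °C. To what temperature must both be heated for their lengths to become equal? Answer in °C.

T = 160.7 °C

Equal length when α₁L₁ΔT − α₂L₂ΔT = L₂ − L₁ = 2.70×10⁻³ m
α₁L₁ = 6.30982×10⁻⁵, α₂L₂ = 4.39376×10⁻⁵ → Δ(αL) = 1.91606×10⁻⁵ m/K
ΔT = 2.70×10⁻³ / 1.91606×10⁻⁵ = 140.914 K, so T = 19.8 + 140.914 = 160.714 °C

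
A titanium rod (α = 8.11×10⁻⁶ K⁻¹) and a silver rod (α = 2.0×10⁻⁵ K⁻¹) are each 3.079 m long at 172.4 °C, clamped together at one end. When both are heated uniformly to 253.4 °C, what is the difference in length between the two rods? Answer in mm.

2.97 mm

ΔT = 81.0 K
titanium: ΔL = 8.11×10⁻⁶ × 3.079 m × 81.0 = 2.0226×10⁻³ m = 2.0226 mm
silver: ΔL = 2.0×10⁻⁵ × 3.079 m × 81.0 = 4.9880×10⁻³ m = 4.9880 mm
difference = 4.9880 − 2.0226 = 2.9654 mm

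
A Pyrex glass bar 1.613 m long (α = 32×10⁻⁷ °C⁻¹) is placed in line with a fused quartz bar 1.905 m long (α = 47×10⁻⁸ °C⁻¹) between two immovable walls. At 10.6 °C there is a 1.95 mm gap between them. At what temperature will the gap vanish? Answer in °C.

α₁L₁ = 5.1616×10⁻⁶ m/K, α₂L₂ = 8.9535×10⁻⁷ m/K → total 6.05695×10⁻⁶ m/K
ΔT = g/(α₁L₁+α₂L₂) = 1.95×10⁻³ / 6.05695×10⁻⁶ = 321.94 K
T = 10.6 + 321.94 = 332.54 °C

T = 333 °C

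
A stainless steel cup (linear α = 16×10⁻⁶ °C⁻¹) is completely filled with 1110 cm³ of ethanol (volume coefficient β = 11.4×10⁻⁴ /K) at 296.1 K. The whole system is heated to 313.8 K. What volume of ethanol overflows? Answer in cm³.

The cup also expands: β_container ≈ 3α = 4.8×10⁻⁵ /K
Net overflow = V₀(β_liq − 3α_cont)ΔT
β − 3α = 1.14×10⁻³ − 4.8×10⁻⁵ = 1.092×10⁻³ /K; ΔT = 17.7 K
ΔV = 1110 × 1.092×10⁻³ × 17.7 = 21.5 cm³

21.5 cm³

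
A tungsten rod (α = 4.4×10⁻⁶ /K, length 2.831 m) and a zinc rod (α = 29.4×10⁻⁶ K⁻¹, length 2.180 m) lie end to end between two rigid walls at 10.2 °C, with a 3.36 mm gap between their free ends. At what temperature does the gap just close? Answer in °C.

α₁L₁ = 1.24564×10⁻⁵ m/K, α₂L₂ = 6.4092×10⁻⁵ m/K → total 7.65484×10⁻⁵ m/K
ΔT = g/(α₁L₁+α₂L₂) = 3.36×10⁻³ / 7.65484×10⁻⁵ = 43.894 K
T = 10.2 + 43.894 = 54.094 °C

T = 54.1 °C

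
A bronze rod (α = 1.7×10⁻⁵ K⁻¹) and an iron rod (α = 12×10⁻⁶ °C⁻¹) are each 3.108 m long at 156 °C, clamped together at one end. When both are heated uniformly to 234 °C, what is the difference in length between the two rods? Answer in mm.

1.21 mm

ΔT = 78 K
bronze: ΔL = 1.7×10⁻⁵ × 3.108 m × 78 = 4.1212×10⁻³ m = 4.1212 mm
iron: ΔL = 12×10⁻⁶ × 3.108 m × 78 = 2.9091×10⁻³ m = 2.9091 mm
difference = 4.1212 − 2.9091 = 1.2121 mm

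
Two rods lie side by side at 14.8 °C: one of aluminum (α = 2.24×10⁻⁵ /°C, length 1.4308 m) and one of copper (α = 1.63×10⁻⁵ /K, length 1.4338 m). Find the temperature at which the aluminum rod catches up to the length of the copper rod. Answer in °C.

Equal length when α₁L₁ΔT − α₂L₂ΔT = L₂ − L₁ = 3.00×10⁻³ m
α₁L₁ = 3.204992×10⁻⁵, α₂L₂ = 2.337094×10⁻⁵ → Δ(αL) = 8.67898×10⁻⁶ m/K
ΔT = 3.00×10⁻³ / 8.67898×10⁻⁶ = 345.663 K, so T = 14.8 + 345.663 = 360.463 °C

T = 360.5 °C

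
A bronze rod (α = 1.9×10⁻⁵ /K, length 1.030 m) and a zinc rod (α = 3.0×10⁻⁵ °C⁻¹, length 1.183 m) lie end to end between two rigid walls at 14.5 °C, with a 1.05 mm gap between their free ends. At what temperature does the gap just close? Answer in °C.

T = 33.6 °C

α₁L₁ = 1.957×10⁻⁵ m/K, α₂L₂ = 3.549×10⁻⁵ m/K → total 5.506×10⁻⁵ m/K
ΔT = g/(α₁L₁+α₂L₂) = 1.05×10⁻³ / 5.506×10⁻⁵ = 19.070 K
T = 14.5 + 19.070 = 33.570 °C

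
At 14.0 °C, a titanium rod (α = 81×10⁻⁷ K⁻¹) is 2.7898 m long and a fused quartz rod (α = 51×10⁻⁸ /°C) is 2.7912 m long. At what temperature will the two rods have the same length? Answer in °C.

T = 80.12 °C

L₁(1 + α₁ΔT) = L₂(1 + α₂ΔT) ⇒ ΔT = (L₂ − L₁)/(α₁L₁ − α₂L₂)
L₂ − L₁ = 2.7912 − 2.7898 = 1.40×10⁻³ m
α₁L₁ − α₂L₂ = 81×10⁻⁷×2.7898 − 51×10⁻⁸×2.7912 = 2.1173868×10⁻⁵ m/K
ΔT = 1.40×10⁻³ / 2.1173868×10⁻⁵ = 66.1192 K
T = 14.0 + 66.1192 = 80.1192 °C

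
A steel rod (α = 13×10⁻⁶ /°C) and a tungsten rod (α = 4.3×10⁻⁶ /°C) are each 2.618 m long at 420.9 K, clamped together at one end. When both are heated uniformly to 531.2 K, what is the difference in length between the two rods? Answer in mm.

ΔT = 110.3 K
steel: ΔL = 13×10⁻⁶ × 2.618 m × 110.3 = 3.7540×10⁻³ m = 3.7540 mm
tungsten: ΔL = 4.3×10⁻⁶ × 2.618 m × 110.3 = 1.2417×10⁻³ m = 1.2417 mm
difference = 3.7540 − 1.2417 = 2.5123 mm

2.51 mm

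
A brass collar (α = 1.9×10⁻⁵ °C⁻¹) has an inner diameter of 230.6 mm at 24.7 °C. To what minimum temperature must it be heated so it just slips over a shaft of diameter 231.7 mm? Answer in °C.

Required Δd = 231.7 − 230.6 = 1.1 mm
Δd = αd₀ΔT ⇒ ΔT = Δd/(αd₀) = 1.1 / (1.9×10⁻⁵ × 230.6) = 251.06 K
T_min = 24.7 + 251.06 = 275.76 °C

T = 276 °C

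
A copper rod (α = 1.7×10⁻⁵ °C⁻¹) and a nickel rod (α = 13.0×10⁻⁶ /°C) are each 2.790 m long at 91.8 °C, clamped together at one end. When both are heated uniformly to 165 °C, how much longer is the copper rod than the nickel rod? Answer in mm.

ΔT = 73.2 K
copper: ΔL = 1.7×10⁻⁵ × 2.790 m × 73.2 = 3.4719×10⁻³ m = 3.4719 mm
nickel: ΔL = 13.0×10⁻⁶ × 2.790 m × 73.2 = 2.6550×10⁻³ m = 2.6550 mm
difference = 3.4719 − 2.6550 = 0.8169 mm

0.817 mm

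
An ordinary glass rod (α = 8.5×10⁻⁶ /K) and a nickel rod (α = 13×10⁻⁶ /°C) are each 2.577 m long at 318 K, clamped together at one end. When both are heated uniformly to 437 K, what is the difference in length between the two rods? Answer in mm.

ΔT = 119 K
ordinary glass: ΔL = 8.5×10⁻⁶ × 2.577 m × 119 = 2.6066×10⁻³ m = 2.6066 mm
nickel: ΔL = 13×10⁻⁶ × 2.577 m × 119 = 3.9866×10⁻³ m = 3.9866 mm
difference = 3.9866 − 2.6066 = 1.3800 mm

1.38 mm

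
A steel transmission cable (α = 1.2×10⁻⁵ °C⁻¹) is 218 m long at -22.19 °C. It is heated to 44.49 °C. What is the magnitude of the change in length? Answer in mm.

ΔL = 174 mm

|ΔT| = |44.49 − (-22.19)| = 66.68 K
ΔL = αL₀ΔT = (1.2×10⁻⁵)(218)(66.68) = 1.74×10⁻¹ m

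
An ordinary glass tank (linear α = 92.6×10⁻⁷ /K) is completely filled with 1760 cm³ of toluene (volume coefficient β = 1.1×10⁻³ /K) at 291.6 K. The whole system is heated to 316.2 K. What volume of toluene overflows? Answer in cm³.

The tank also expands: β_container ≈ 3α = 2.778×10⁻⁵ /K
Net overflow = V₀(β_liq − 3α_cont)ΔT
β − 3α = 1.10×10⁻³ − 2.778×10⁻⁵ = 1.07222×10⁻³ /K; ΔT = 24.6 K
ΔV = 1760 × 1.07222×10⁻³ × 24.6 = 46.4 cm³

46.4 cm³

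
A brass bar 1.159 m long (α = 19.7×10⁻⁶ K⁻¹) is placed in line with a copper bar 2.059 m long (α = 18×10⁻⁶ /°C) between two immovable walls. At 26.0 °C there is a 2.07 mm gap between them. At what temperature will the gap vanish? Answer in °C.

T = 60.6 °C

α₁L₁ = 2.28323×10⁻⁵ m/K, α₂L₂ = 3.7062×10⁻⁵ m/K → total 5.98943×10⁻⁵ m/K
ΔT = g/(α₁L₁+α₂L₂) = 2.07×10⁻³ / 5.98943×10⁻⁵ = 34.561 K
T = 26.0 + 34.561 = 60.561 °C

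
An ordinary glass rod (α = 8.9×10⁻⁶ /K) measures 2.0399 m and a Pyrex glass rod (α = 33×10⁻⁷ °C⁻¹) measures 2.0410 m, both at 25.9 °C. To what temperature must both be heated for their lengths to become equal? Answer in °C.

Equal length when α₁L₁ΔT − α₂L₂ΔT = L₂ − L₁ = 1.10×10⁻³ m
α₁L₁ = 1.815511×10⁻⁵, α₂L₂ = 6.7353×10⁻⁶ → Δ(αL) = 1.141981×10⁻⁵ m/K
ΔT = 1.10×10⁻³ / 1.141981×10⁻⁵ = 96.324 K, so T = 25.9 + 96.324 = 122.224 °C

T = 122.2 °C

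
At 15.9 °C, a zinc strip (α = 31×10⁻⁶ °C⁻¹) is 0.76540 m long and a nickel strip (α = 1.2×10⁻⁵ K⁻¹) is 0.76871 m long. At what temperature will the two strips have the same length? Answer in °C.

L₁(1 + α₁ΔT) = L₂(1 + α₂ΔT) ⇒ ΔT = (L₂ − L₁)/(α₁L₁ − α₂L₂)
L₂ − L₁ = 0.76871 − 0.76540 = 3.31×10⁻³ m
α₁L₁ − α₂L₂ = 31×10⁻⁶×0.76540 − 1.2×10⁻⁵×0.76871 = 1.450288×10⁻⁵ m/K
ΔT = 3.31×10⁻³ / 1.450288×10⁻⁵ = 228.231 K
T = 15.9 + 228.231 = 244.131 °C

T = 244.1 °C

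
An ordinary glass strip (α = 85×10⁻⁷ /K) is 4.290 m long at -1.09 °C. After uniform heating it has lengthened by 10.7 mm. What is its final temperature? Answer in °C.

ΔL = αL₀ΔT ⇒ ΔT = ΔL / (αL₀)
ΔT = 10.7×10⁻³ m / (85×10⁻⁷ × 4.290 m) = 293.43 K
T = -1.09 + 293.43 = 292.34 °C

T = 292 °C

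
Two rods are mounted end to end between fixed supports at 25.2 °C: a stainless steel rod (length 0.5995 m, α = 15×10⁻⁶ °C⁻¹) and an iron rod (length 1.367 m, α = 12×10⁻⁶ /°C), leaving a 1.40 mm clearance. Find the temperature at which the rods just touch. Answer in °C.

T = 80.3 °C

α₁L₁ = 8.9925×10⁻⁶ m/K, α₂L₂ = 1.6404×10⁻⁵ m/K → total 2.53965×10⁻⁵ m/K
ΔT = g/(α₁L₁+α₂L₂) = 1.40×10⁻³ / 2.53965×10⁻⁵ = 55.126 K
T = 25.2 + 55.126 = 80.326 °C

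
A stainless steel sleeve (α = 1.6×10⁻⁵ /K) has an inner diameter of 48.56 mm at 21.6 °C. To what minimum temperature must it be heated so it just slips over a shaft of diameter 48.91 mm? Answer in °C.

Required Δd = 48.91 − 48.56 = 0.35 mm
Δd = αd₀ΔT ⇒ ΔT = Δd/(αd₀) = 0.35 / (1.6×10⁻⁵ × 48.56) = 450.47 K
T_min = 21.6 + 450.47 = 472.07 °C

T = 472 °C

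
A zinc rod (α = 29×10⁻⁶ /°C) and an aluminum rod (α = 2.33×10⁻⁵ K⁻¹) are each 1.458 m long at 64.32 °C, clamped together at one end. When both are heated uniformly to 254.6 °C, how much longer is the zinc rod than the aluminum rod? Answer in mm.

1.58 mm

ΔT = 190.28 K
zinc: ΔL = 29×10⁻⁶ × 1.458 m × 190.28 = 8.0454×10⁻³ m = 8.0454 mm
aluminum: ΔL = 2.33×10⁻⁵ × 1.458 m × 190.28 = 6.4641×10⁻³ m = 6.4641 mm
difference = 8.0454 − 6.4641 = 1.5813 mm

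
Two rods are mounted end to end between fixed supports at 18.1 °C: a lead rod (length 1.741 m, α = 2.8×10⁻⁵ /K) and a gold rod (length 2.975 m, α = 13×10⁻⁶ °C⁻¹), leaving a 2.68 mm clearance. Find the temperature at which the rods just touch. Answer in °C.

T = 48.8 °C

Gap closes when ΔL₁ + ΔL₂ = 2.68 mm = 2.68×10⁻³ m
(α₁L₁ + α₂L₂)ΔT = g
α₁L₁ + α₂L₂ = 2.8×10⁻⁵×1.741 + 13×10⁻⁶×2.975 = 8.7423×10⁻⁵ m/K
ΔT = 2.68×10⁻³ / 8.7423×10⁻⁵ = 30.656 K
T = 18.1 + 30.656 = 48.756 °C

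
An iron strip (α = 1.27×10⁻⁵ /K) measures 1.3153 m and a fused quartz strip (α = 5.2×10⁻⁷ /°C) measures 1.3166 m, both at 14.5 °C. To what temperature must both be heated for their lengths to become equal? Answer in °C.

T = 95.65 °C

L₁(1 + α₁ΔT) = L₂(1 + α₂ΔT) ⇒ ΔT = (L₂ − L₁)/(α₁L₁ − α₂L₂)
L₂ − L₁ = 1.3166 − 1.3153 = 1.30×10⁻³ m
α₁L₁ − α₂L₂ = 1.27×10⁻⁵×1.3153 − 5.2×10⁻⁷×1.3166 = 1.6019678×10⁻⁵ m/K
ΔT = 1.30×10⁻³ / 1.6019678×10⁻⁵ = 81.1502 K
T = 14.5 + 81.1502 = 95.6502 °C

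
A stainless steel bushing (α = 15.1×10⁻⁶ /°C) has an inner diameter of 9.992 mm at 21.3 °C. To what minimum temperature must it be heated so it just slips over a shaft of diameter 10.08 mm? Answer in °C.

Required Δd = 10.08 − 9.992 = 0.088 mm
Δd = αd₀ΔT ⇒ ΔT = Δd/(αd₀) = 0.088 / (15.1×10⁻⁶ × 9.992) = 583.25 K
T_min = 21.3 + 583.25 = 604.55 °C

T = 605 °C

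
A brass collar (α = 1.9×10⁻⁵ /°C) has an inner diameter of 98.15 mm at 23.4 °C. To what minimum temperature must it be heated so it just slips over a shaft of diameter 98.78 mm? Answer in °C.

T = 361 °C

Required Δd = 98.78 − 98.15 = 0.63 mm
Δd = αd₀ΔT ⇒ ΔT = Δd/(αd₀) = 0.63 / (1.9×10⁻⁵ × 98.15) = 337.83 K
T_min = 23.4 + 337.83 = 361.23 °C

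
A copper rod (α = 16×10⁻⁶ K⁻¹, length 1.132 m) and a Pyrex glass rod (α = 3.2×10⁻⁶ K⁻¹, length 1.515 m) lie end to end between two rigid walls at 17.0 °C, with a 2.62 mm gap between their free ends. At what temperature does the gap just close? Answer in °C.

T = 131 °C

Gap closes when ΔL₁ + ΔL₂ = 2.62 mm = 2.62×10⁻³ m
(α₁L₁ + α₂L₂)ΔT = g
α₁L₁ + α₂L₂ = 16×10⁻⁶×1.132 + 3.2×10⁻⁶×1.515 = 2.296×10⁻⁵ m/K
ΔT = 2.62×10⁻³ / 2.296×10⁻⁵ = 114.11 K
T = 17.0 + 114.11 = 131.11 °C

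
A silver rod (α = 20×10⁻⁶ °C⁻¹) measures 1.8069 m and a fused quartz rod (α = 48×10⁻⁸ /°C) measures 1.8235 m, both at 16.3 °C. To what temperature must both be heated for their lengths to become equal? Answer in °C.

L₁(1 + α₁ΔT) = L₂(1 + α₂ΔT) ⇒ ΔT = (L₂ − L₁)/(α₁L₁ − α₂L₂)
L₂ − L₁ = 1.8235 − 1.8069 = 1.66×10⁻² m
α₁L₁ − α₂L₂ = 20×10⁻⁶×1.8069 − 48×10⁻⁸×1.8235 = 3.526272×10⁻⁵ m/K
ΔT = 1.66×10⁻² / 3.526272×10⁻⁵ = 470.752 K
T = 16.3 + 470.752 = 487.052 °C

T = 487.1 °C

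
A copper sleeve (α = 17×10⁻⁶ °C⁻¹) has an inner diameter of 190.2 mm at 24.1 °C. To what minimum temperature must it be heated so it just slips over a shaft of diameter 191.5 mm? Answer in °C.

Required Δd = 191.5 − 190.2 = 1.3 mm
Δd = αd₀ΔT ⇒ ΔT = Δd/(αd₀) = 1.3 / (17×10⁻⁶ × 190.2) = 402.05 K
T_min = 24.1 + 402.05 = 426.15 °C

T = 426 °C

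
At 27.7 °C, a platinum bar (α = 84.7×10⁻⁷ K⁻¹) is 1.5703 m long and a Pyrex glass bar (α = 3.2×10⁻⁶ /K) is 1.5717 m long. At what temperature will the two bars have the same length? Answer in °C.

L₁(1 + α₁ΔT) = L₂(1 + α₂ΔT) ⇒ ΔT = (L₂ − L₁)/(α₁L₁ − α₂L₂)
L₂ − L₁ = 1.5717 − 1.5703 = 1.40×10⁻³ m
α₁L₁ − α₂L₂ = 84.7×10⁻⁷×1.5703 − 3.2×10⁻⁶×1.5717 = 8.271001×10⁻⁶ m/K
ΔT = 1.40×10⁻³ / 8.271001×10⁻⁶ = 169.266 K
T = 27.7 + 169.266 = 196.966 °C

T = 197.0 °C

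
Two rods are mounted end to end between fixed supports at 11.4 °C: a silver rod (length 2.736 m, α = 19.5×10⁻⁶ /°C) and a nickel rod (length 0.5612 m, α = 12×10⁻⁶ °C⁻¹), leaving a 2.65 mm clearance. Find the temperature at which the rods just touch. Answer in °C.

α₁L₁ = 5.3352×10⁻⁵ m/K, α₂L₂ = 6.7344×10⁻⁶ m/K → total 6.00864×10⁻⁵ m/K
ΔT = g/(α₁L₁+α₂L₂) = 2.65×10⁻³ / 6.00864×10⁻⁵ = 44.103 K
T = 11.4 + 44.103 = 55.503 °C

T = 55.5 °C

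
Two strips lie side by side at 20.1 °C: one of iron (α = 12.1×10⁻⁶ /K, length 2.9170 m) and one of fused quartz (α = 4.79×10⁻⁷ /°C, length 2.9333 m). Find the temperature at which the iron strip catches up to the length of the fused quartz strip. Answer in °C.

T = 501.1 °C

L₁(1 + α₁ΔT) = L₂(1 + α₂ΔT) ⇒ ΔT = (L₂ − L₁)/(α₁L₁ − α₂L₂)
L₂ − L₁ = 2.9333 − 2.9170 = 1.63×10⁻² m
α₁L₁ − α₂L₂ = 12.1×10⁻⁶×2.9170 − 4.79×10⁻⁷×2.9333 = 3.38906493×10⁻⁵ m/K
ΔT = 1.63×10⁻² / 3.38906493×10⁻⁵ = 480.959 K
T = 20.1 + 480.959 = 501.059 °C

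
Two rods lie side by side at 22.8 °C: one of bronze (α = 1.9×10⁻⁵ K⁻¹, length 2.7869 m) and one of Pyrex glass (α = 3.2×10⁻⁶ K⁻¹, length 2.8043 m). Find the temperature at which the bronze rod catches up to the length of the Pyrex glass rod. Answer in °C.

L₁(1 + α₁ΔT) = L₂(1 + α₂ΔT) ⇒ ΔT = (L₂ − L₁)/(α₁L₁ − α₂L₂)
L₂ − L₁ = 2.8043 − 2.7869 = 1.74×10⁻² m
α₁L₁ − α₂L₂ = 1.9×10⁻⁵×2.7869 − 3.2×10⁻⁶×2.8043 = 4.397734×10⁻⁵ m/K
ΔT = 1.74×10⁻² / 4.397734×10⁻⁵ = 395.658 K
T = 22.8 + 395.658 = 418.458 °C

T = 418.5 °C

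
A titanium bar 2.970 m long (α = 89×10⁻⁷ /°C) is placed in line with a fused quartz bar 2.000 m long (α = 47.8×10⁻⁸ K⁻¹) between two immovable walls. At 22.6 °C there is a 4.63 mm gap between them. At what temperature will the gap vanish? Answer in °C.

T = 192 °C

Gap closes when ΔL₁ + ΔL₂ = 4.63 mm = 4.63×10⁻³ m
(α₁L₁ + α₂L₂)ΔT = g
α₁L₁ + α₂L₂ = 89×10⁻⁷×2.970 + 47.8×10⁻⁸×2.000 = 2.7389×10⁻⁵ m/K
ΔT = 4.63×10⁻³ / 2.7389×10⁻⁵ = 169.05 K
T = 22.6 + 169.05 = 191.65 °C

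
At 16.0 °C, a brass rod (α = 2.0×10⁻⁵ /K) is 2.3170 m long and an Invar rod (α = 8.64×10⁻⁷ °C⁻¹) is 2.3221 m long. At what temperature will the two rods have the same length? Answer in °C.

T = 131.0 °C

L₁(1 + α₁ΔT) = L₂(1 + α₂ΔT) ⇒ ΔT = (L₂ − L₁)/(α₁L₁ − α₂L₂)
L₂ − L₁ = 2.3221 − 2.3170 = 5.10×10⁻³ m
α₁L₁ − α₂L₂ = 2.0×10⁻⁵×2.3170 − 8.64×10⁻⁷×2.3221 = 4.43337056×10⁻⁵ m/K
ΔT = 5.10×10⁻³ / 4.43337056×10⁻⁵ = 115.037 K
T = 16.0 + 115.037 = 131.037 °C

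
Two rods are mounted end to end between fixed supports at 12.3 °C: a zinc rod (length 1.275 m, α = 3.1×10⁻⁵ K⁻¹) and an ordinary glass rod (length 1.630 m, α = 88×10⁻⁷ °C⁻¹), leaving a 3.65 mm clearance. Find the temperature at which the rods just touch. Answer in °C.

T = 80.1 °C

Gap closes when ΔL₁ + ΔL₂ = 3.65 mm = 3.65×10⁻³ m
(α₁L₁ + α₂L₂)ΔT = g
α₁L₁ + α₂L₂ = 3.1×10⁻⁵×1.275 + 88×10⁻⁷×1.630 = 5.3869×10⁻⁵ m/K
ΔT = 3.65×10⁻³ / 5.3869×10⁻⁵ = 67.757 K
T = 12.3 + 67.757 = 80.057 °C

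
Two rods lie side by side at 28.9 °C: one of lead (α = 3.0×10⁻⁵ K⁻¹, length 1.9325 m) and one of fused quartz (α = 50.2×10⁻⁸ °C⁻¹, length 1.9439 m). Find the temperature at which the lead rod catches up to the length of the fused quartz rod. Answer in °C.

L₁(1 + α₁ΔT) = L₂(1 + α₂ΔT) ⇒ ΔT = (L₂ − L₁)/(α₁L₁ − α₂L₂)
L₂ − L₁ = 1.9439 − 1.9325 = 1.14×10⁻² m
α₁L₁ − α₂L₂ = 3.0×10⁻⁵×1.9325 − 50.2×10⁻⁸×1.9439 = 5.69991622×10⁻⁵ m/K
ΔT = 1.14×10⁻² / 5.69991622×10⁻⁵ = 200.003 K
T = 28.9 + 200.003 = 228.903 °C

T = 228.9 °C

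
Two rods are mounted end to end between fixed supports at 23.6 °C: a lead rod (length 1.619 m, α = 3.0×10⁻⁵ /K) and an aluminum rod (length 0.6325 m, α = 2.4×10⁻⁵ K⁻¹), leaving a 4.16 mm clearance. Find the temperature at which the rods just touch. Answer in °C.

α₁L₁ = 4.857×10⁻⁵ m/K, α₂L₂ = 1.518×10⁻⁵ m/K → total 6.375×10⁻⁵ m/K
ΔT = g/(α₁L₁+α₂L₂) = 4.16×10⁻³ / 6.375×10⁻⁵ = 65.255 K
T = 23.6 + 65.255 = 88.855 °C

T = 88.9 °C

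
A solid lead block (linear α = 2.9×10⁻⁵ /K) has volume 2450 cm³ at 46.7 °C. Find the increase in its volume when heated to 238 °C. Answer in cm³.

Isotropic solid: β ≈ 3α = 8.7×10⁻⁵ /K; ΔT = 191.3 K
ΔV = 3αV₀ΔT = 3(2.9×10⁻⁵)(2450)(191.3) = 40.8 cm³

ΔV = 40.8 cm³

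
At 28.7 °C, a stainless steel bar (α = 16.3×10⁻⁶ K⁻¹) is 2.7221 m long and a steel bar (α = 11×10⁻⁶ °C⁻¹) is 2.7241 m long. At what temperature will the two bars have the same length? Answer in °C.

T = 167.5 °C

L₁(1 + α₁ΔT) = L₂(1 + α₂ΔT) ⇒ ΔT = (L₂ − L₁)/(α₁L₁ − α₂L₂)
L₂ − L₁ = 2.7241 − 2.7221 = 2.00×10⁻³ m
α₁L₁ − α₂L₂ = 16.3×10⁻⁶×2.7221 − 11×10⁻⁶×2.7241 = 1.440513×10⁻⁵ m/K
ΔT = 2.00×10⁻³ / 1.440513×10⁻⁵ = 138.839 K
T = 28.7 + 138.839 = 167.539 °C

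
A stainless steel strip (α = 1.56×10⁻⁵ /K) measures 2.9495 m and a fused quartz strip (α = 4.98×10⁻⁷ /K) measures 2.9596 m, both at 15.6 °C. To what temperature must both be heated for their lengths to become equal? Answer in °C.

L₁(1 + α₁ΔT) = L₂(1 + α₂ΔT) ⇒ ΔT = (L₂ − L₁)/(α₁L₁ − α₂L₂)
L₂ − L₁ = 2.9596 − 2.9495 = 1.01×10⁻² m
α₁L₁ − α₂L₂ = 1.56×10⁻⁵×2.9495 − 4.98×10⁻⁷×2.9596 = 4.45383192×10⁻⁵ m/K
ΔT = 1.01×10⁻² / 4.45383192×10⁻⁵ = 226.771 K
T = 15.6 + 226.771 = 242.371 °C

T = 242.4 °C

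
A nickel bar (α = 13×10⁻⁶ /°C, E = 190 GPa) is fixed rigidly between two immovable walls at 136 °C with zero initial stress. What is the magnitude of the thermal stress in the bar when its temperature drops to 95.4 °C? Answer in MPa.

Fully constrained: the free strain ε = αΔT is blocked, so σ = Eε = EαΔT.
|ΔT| = 40.6 K
σ = 190×10⁹ × 13×10⁻⁶ × 40.6 = 1.00×10⁸ Pa

σ = 100 MPa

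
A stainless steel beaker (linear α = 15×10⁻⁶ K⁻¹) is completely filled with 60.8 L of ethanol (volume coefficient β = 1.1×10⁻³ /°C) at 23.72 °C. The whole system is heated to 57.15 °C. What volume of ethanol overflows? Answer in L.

2.14 L

The beaker also expands: β_container ≈ 3α = 4.5×10⁻⁵ /K
Net overflow = V₀(β_liq − 3α_cont)ΔT
β − 3α = 1.10×10⁻³ − 4.5×10⁻⁵ = 1.055×10⁻³ /K; ΔT = 33.43 K
ΔV = 60.8 × 1.055×10⁻³ × 33.43 = 2.14 L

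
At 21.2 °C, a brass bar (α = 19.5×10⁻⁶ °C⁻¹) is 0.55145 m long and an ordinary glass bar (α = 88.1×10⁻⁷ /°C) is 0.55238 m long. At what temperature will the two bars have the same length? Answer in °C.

T = 179.2 °C

Equal length when α₁L₁ΔT − α₂L₂ΔT = L₂ − L₁ = 9.30×10⁻⁴ m
α₁L₁ = 1.0753275×10⁻⁵, α₂L₂ = 4.8664678×10⁻⁶ → Δ(αL) = 5.8868072×10⁻⁶ m/K
ΔT = 9.30×10⁻⁴ / 5.8868072×10⁻⁶ = 157.980 K, so T = 21.2 + 157.980 = 179.180 °C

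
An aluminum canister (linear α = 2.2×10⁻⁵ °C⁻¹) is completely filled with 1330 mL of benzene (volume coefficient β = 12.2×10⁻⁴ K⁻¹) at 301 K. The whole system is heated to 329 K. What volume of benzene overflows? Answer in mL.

43.0 mL

The canister also expands: β_container ≈ 3α = 6.6×10⁻⁵ /K
Net overflow = V₀(β_liq − 3α_cont)ΔT
β − 3α = 1.22×10⁻³ − 6.6×10⁻⁵ = 1.154×10⁻³ /K; ΔT = 28 K
ΔV = 1330 × 1.154×10⁻³ × 28 = 43.0 mL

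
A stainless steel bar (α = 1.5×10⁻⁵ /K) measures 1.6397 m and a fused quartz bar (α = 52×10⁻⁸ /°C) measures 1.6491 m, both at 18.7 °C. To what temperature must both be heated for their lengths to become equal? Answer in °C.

Equal length when α₁L₁ΔT − α₂L₂ΔT = L₂ − L₁ = 9.40×10⁻³ m
α₁L₁ = 2.45955×10⁻⁵, α₂L₂ = 8.57532×10⁻⁷ → Δ(αL) = 2.3737968×10⁻⁵ m/K
ΔT = 9.40×10⁻³ / 2.3737968×10⁻⁵ = 395.990 K, so T = 18.7 + 395.990 = 414.690 °C

T = 414.7 °C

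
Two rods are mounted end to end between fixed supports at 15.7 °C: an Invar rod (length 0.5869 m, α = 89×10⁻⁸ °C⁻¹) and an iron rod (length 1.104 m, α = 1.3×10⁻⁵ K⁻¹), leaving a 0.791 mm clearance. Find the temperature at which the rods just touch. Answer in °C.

Gap closes when ΔL₁ + ΔL₂ = 0.791 mm = 7.91×10⁻⁴ m
(α₁L₁ + α₂L₂)ΔT = g
α₁L₁ + α₂L₂ = 89×10⁻⁸×0.5869 + 1.3×10⁻⁵×1.104 = 1.4874341×10⁻⁵ m/K
ΔT = 7.91×10⁻⁴ / 1.4874341×10⁻⁵ = 53.179 K
T = 15.7 + 53.179 = 68.879 °C

T = 68.9 °C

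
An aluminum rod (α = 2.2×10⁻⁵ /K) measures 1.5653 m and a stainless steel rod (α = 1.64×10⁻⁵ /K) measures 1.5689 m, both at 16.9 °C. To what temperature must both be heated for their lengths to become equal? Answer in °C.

T = 430.4 °C

L₁(1 + α₁ΔT) = L₂(1 + α₂ΔT) ⇒ ΔT = (L₂ − L₁)/(α₁L₁ − α₂L₂)
L₂ − L₁ = 1.5689 − 1.5653 = 3.60×10⁻³ m
α₁L₁ − α₂L₂ = 2.2×10⁻⁵×1.5653 − 1.64×10⁻⁵×1.5689 = 8.70664×10⁻⁶ m/K
ΔT = 3.60×10⁻³ / 8.70664×10⁻⁶ = 413.478 K
T = 16.9 + 413.478 = 430.378 °C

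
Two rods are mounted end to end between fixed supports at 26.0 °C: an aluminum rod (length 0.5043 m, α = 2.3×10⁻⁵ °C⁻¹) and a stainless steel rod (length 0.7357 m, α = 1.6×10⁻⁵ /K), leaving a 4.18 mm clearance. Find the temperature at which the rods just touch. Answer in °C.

α₁L₁ = 1.15989×10⁻⁵ m/K, α₂L₂ = 1.17712×10⁻⁵ m/K → total 2.33701×10⁻⁵ m/K
ΔT = g/(α₁L₁+α₂L₂) = 4.18×10⁻³ / 2.33701×10⁻⁵ = 178.86 K
T = 26.0 + 178.86 = 204.86 °C

T = 205 °C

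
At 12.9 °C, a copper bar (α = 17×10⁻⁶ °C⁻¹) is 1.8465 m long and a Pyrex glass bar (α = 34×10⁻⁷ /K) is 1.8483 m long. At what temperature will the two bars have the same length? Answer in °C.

T = 84.60 °C

Equal length when α₁L₁ΔT − α₂L₂ΔT = L₂ − L₁ = 1.80×10⁻³ m
α₁L₁ = 3.13905×10⁻⁵, α₂L₂ = 6.28422×10⁻⁶ → Δ(αL) = 2.510628×10⁻⁵ m/K
ΔT = 1.80×10⁻³ / 2.510628×10⁻⁵ = 71.6952 K, so T = 12.9 + 71.6952 = 84.5952 °C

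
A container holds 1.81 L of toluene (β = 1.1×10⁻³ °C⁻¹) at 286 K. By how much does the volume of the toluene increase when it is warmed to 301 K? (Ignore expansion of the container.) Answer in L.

|ΔT| = |301 − 286| = 15 K
ΔV = βV₀ΔT = (1.1×10⁻³)(1.81)(15) = 0.0299 L

ΔV = 0.0299 L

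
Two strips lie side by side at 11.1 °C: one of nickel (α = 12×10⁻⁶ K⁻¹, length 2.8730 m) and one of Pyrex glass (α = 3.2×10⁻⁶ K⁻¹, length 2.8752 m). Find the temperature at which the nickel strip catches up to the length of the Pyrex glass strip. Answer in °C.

T = 98.14 °C

Equal length when α₁L₁ΔT − α₂L₂ΔT = L₂ − L₁ = 2.20×10⁻³ m
α₁L₁ = 3.4476×10⁻⁵, α₂L₂ = 9.20064×10⁻⁶ → Δ(αL) = 2.527536×10⁻⁵ m/K
ΔT = 2.20×10⁻³ / 2.527536×10⁻⁵ = 87.0413 K, so T = 11.1 + 87.0413 = 98.1413 °C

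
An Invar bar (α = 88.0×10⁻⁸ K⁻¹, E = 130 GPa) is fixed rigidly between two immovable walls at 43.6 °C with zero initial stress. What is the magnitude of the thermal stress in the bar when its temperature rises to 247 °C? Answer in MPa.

Fully constrained: the free strain ε = αΔT is blocked, so σ = Eε = EαΔT.
|ΔT| = 203.4 K
σ = 130×10⁹ × 88.0×10⁻⁸ × 203.4 = 2.33×10⁷ Pa

σ = 23.3 MPa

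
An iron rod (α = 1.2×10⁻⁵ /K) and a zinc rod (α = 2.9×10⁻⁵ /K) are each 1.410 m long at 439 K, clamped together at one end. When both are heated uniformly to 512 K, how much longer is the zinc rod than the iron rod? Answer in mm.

1.75 mm

ΔT = 73 K
iron: ΔL = 1.2×10⁻⁵ × 1.410 m × 73 = 1.2352×10⁻³ m = 1.2352 mm
zinc: ΔL = 2.9×10⁻⁵ × 1.410 m × 73 = 2.9850×10⁻³ m = 2.9850 mm
difference = 2.9850 − 1.2352 = 1.7498 mm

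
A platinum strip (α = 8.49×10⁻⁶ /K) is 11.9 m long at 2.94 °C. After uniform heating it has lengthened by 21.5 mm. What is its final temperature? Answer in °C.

ΔL = αL₀ΔT ⇒ ΔT = ΔL / (αL₀)
ΔT = 21.5×10⁻³ m / (8.49×10⁻⁶ × 11.9 m) = 212.81 K
T = 2.94 + 212.81 = 215.75 °C

T = 216 °C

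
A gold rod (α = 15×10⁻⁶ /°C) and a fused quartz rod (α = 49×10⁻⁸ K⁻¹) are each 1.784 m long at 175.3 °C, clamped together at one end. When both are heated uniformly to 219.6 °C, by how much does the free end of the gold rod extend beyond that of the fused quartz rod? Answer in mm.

ΔT = 44.3 K
gold: ΔL = 15×10⁻⁶ × 1.784 m × 44.3 = 1.1855×10⁻³ m = 1.1855 mm
fused quartz: ΔL = 49×10⁻⁸ × 1.784 m × 44.3 = 3.8725×10⁻⁵ m = 0.038725 mm
difference = 1.1855 − 0.038725 = 1.146775 mm

1.15 mm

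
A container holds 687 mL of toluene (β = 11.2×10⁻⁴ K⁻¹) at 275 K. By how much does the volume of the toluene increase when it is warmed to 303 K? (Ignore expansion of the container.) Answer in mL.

|ΔT| = |303 − 275| = 28 K
ΔV = βV₀ΔT = (11.2×10⁻⁴)(687)(28) = 21.5 mL

ΔV = 21.5 mL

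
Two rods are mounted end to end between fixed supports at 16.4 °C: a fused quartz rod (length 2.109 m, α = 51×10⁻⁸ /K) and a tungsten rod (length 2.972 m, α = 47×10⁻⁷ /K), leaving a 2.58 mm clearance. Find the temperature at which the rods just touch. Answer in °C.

α₁L₁ = 1.07559×10⁻⁶ m/K, α₂L₂ = 1.39684×10⁻⁵ m/K → total 1.504399×10⁻⁵ m/K
ΔT = g/(α₁L₁+α₂L₂) = 2.58×10⁻³ / 1.504399×10⁻⁵ = 171.50 K
T = 16.4 + 171.50 = 187.90 °C

T = 188 °C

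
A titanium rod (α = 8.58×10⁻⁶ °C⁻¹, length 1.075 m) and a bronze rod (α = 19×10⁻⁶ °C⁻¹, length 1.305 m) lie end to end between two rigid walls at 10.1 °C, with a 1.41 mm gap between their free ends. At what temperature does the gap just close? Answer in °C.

Gap closes when ΔL₁ + ΔL₂ = 1.41 mm = 1.41×10⁻³ m
(α₁L₁ + α₂L₂)ΔT = g
α₁L₁ + α₂L₂ = 8.58×10⁻⁶×1.075 + 19×10⁻⁶×1.305 = 3.40185×10⁻⁵ m/K
ΔT = 1.41×10⁻³ / 3.40185×10⁻⁵ = 41.448 K
T = 10.1 + 41.448 = 51.548 °C

T = 51.5 °C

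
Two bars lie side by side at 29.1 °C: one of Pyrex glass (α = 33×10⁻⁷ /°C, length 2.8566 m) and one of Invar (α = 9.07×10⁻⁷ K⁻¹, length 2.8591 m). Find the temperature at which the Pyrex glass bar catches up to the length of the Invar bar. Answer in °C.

T = 394.9 °C

Equal length when α₁L₁ΔT − α₂L₂ΔT = L₂ − L₁ = 2.50×10⁻³ m
α₁L₁ = 9.42678×10⁻⁶, α₂L₂ = 2.5932037×10⁻⁶ → Δ(αL) = 6.8335763×10⁻⁶ m/K
ΔT = 2.50×10⁻³ / 6.8335763×10⁻⁶ = 365.841 K, so T = 29.1 + 365.841 = 394.941 °C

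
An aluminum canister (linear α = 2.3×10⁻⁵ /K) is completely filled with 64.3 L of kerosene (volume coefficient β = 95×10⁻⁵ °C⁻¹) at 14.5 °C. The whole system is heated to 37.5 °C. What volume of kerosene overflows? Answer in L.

The canister also expands: β_container ≈ 3α = 6.9×10⁻⁵ /K
Net overflow = V₀(β_liq − 3α_cont)ΔT
β − 3α = 9.50×10⁻⁴ − 6.9×10⁻⁵ = 8.81×10⁻⁴ /K; ΔT = 23.0 K
ΔV = 64.3 × 8.81×10⁻⁴ × 23.0 = 1.30 L

1.30 L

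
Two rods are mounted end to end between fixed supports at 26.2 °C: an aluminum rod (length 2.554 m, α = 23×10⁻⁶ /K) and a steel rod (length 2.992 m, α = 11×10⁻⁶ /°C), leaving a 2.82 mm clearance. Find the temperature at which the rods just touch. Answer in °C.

Gap closes when ΔL₁ + ΔL₂ = 2.82 mm = 2.82×10⁻³ m
(α₁L₁ + α₂L₂)ΔT = g
α₁L₁ + α₂L₂ = 23×10⁻⁶×2.554 + 11×10⁻⁶×2.992 = 9.1654×10⁻⁵ m/K
ΔT = 2.82×10⁻³ / 9.1654×10⁻⁵ = 30.768 K
T = 26.2 + 30.768 = 56.968 °C

T = 57.0 °C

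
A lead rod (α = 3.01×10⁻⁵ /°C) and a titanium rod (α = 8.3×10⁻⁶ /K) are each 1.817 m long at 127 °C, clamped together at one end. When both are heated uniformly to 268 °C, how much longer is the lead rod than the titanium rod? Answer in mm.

ΔT = 141 K
lead: ΔL = 3.01×10⁻⁵ × 1.817 m × 141 = 7.7115×10⁻³ m = 7.7115 mm
titanium: ΔL = 8.3×10⁻⁶ × 1.817 m × 141 = 2.1264×10⁻³ m = 2.1264 mm
difference = 7.7115 − 2.1264 = 5.5851 mm

5.59 mm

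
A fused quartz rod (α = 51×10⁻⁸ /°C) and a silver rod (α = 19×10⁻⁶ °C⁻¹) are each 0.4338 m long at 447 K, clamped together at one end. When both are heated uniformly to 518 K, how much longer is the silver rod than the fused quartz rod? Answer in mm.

ΔT = 71 K
fused quartz: ΔL = 51×10⁻⁸ × 0.4338 m × 71 = 1.5708×10⁻⁵ m = 0.015708 mm
silver: ΔL = 19×10⁻⁶ × 0.4338 m × 71 = 5.8520×10⁻⁴ m = 0.58520 mm
difference = 0.58520 − 0.015708 = 0.569492 mm

0.569 mm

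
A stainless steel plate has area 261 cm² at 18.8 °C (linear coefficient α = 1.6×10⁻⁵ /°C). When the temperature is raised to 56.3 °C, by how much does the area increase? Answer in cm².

Area coefficient ≈ 2α; |ΔT| = 37.5 K
ΔA = 2αA₀ΔT = 2(1.6×10⁻⁵)(261)(37.5) = 0.313 cm²

ΔA = 0.313 cm²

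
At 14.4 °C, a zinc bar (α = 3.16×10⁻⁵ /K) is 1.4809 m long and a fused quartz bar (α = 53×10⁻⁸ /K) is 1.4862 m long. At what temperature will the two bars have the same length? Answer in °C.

T = 129.6 °C

L₁(1 + α₁ΔT) = L₂(1 + α₂ΔT) ⇒ ΔT = (L₂ − L₁)/(α₁L₁ − α₂L₂)
L₂ − L₁ = 1.4862 − 1.4809 = 5.30×10⁻³ m
α₁L₁ − α₂L₂ = 3.16×10⁻⁵×1.4809 − 53×10⁻⁸×1.4862 = 4.6008754×10⁻⁵ m/K
ΔT = 5.30×10⁻³ / 4.6008754×10⁻⁵ = 115.195 K
T = 14.4 + 115.195 = 129.595 °C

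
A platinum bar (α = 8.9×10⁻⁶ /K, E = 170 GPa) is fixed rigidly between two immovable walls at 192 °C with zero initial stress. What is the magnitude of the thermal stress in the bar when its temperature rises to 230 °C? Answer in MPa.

Fully constrained: the free strain ε = αΔT is blocked, so σ = Eε = EαΔT.
|ΔT| = 38 K
σ = 170×10⁹ × 8.9×10⁻⁶ × 38 = 5.75×10⁷ Pa

σ = 57.5 MPa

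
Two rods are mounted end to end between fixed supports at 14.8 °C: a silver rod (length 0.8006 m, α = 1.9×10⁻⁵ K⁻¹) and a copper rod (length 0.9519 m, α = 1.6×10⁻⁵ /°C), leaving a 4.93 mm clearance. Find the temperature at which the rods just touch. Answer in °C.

α₁L₁ = 1.52114×10⁻⁵ m/K, α₂L₂ = 1.52304×10⁻⁵ m/K → total 3.04418×10⁻⁵ m/K
ΔT = g/(α₁L₁+α₂L₂) = 4.93×10⁻³ / 3.04418×10⁻⁵ = 161.95 K
T = 14.8 + 161.95 = 176.75 °C

T = 177 °C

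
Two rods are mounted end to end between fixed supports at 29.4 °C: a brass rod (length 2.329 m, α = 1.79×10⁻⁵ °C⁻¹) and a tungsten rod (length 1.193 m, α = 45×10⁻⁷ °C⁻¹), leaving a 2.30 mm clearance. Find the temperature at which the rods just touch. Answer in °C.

Gap closes when ΔL₁ + ΔL₂ = 2.30 mm = 2.30×10⁻³ m
(α₁L₁ + α₂L₂)ΔT = g
α₁L₁ + α₂L₂ = 1.79×10⁻⁵×2.329 + 45×10⁻⁷×1.193 = 4.70576×10⁻⁵ m/K
ΔT = 2.30×10⁻³ / 4.70576×10⁻⁵ = 48.876 K
T = 29.4 + 48.876 = 78.276 °C

T = 78.3 °C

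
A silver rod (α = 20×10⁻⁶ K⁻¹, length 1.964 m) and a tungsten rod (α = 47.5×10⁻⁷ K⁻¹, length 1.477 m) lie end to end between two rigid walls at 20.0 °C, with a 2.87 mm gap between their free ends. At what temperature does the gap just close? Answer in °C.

Gap closes when ΔL₁ + ΔL₂ = 2.87 mm = 2.87×10⁻³ m
(α₁L₁ + α₂L₂)ΔT = g
α₁L₁ + α₂L₂ = 20×10⁻⁶×1.964 + 47.5×10⁻⁷×1.477 = 4.629575×10⁻⁵ m/K
ΔT = 2.87×10⁻³ / 4.629575×10⁻⁵ = 61.993 K
T = 20.0 + 61.993 = 81.993 °C

T = 82.0 °C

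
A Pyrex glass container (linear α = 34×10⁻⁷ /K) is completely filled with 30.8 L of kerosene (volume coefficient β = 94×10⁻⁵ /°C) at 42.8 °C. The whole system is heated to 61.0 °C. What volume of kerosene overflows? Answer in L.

The container also expands: β_container ≈ 3α = 1.02×10⁻⁵ /K
Net overflow = V₀(β_liq − 3α_cont)ΔT
β − 3α = 9.40×10⁻⁴ − 1.02×10⁻⁵ = 9.298×10⁻⁴ /K; ΔT = 18.2 K
ΔV = 30.8 × 9.298×10⁻⁴ × 18.2 = 0.521 L

0.521 L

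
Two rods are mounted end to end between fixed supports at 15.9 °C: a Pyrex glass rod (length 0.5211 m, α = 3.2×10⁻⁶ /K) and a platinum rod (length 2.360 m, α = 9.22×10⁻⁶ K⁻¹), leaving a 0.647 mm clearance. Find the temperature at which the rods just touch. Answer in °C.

T = 43.5 °C

α₁L₁ = 1.66752×10⁻⁶ m/K, α₂L₂ = 2.17592×10⁻⁵ m/K → total 2.342672×10⁻⁵ m/K
ΔT = g/(α₁L₁+α₂L₂) = 6.47×10⁻⁴ / 2.342672×10⁻⁵ = 27.618 K
T = 15.9 + 27.618 = 43.518 °C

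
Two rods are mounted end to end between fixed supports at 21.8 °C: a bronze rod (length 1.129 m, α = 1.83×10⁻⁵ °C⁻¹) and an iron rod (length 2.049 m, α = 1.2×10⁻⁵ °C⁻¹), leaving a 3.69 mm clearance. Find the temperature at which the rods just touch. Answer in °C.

Gap closes when ΔL₁ + ΔL₂ = 3.69 mm = 3.69×10⁻³ m
(α₁L₁ + α₂L₂)ΔT = g
α₁L₁ + α₂L₂ = 1.83×10⁻⁵×1.129 + 1.2×10⁻⁵×2.049 = 4.52487×10⁻⁵ m/K
ΔT = 3.69×10⁻³ / 4.52487×10⁻⁵ = 81.55 K
T = 21.8 + 81.55 = 103.35 °C

T = 103 °C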